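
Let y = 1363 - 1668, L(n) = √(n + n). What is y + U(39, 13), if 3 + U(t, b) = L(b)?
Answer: -308 + √26 ≈ -302.90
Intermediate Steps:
L(n) = √2*√n (L(n) = √(2*n) = √2*√n)
U(t, b) = -3 + √2*√b
y = -305
y + U(39, 13) = -305 + (-3 + √2*√13) = -305 + (-3 + √26) = -308 + √26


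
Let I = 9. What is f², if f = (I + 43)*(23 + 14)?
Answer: 3701776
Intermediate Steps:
f = 1924 (f = (9 + 43)*(23 + 14) = 52*37 = 1924)
f² = 1924² = 3701776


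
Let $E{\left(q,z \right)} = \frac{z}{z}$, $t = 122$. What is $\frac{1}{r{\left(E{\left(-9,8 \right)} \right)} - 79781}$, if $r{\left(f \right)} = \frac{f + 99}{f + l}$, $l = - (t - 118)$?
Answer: $- \frac{3}{239443} \approx -1.2529 \cdot 10^{-5}$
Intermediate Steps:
$l = -4$ ($l = - (122 - 118) = \left(-1\right) 4 = -4$)
$E{\left(q,z \right)} = 1$
$r{\left(f \right)} = \frac{99 + f}{-4 + f}$ ($r{\left(f \right)} = \frac{f + 99}{f - 4} = \frac{99 + f}{-4 + f}$)
$\frac{1}{r{\left(E{\left(-9,8 \right)} \right)} - 79781} = \frac{1}{\frac{99 + 1}{-4 + 1} - 79781} = \frac{1}{\frac{1}{-3} \cdot 100 - 79781} = \frac{1}{\left(- \frac{1}{3}\right) 100 - 79781} = \frac{1}{- \frac{100}{3} - 79781} = \frac{1}{- \frac{239443}{3}} = - \frac{3}{239443}$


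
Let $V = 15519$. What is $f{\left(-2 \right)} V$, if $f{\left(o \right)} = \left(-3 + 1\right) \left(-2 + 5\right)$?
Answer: $-93114$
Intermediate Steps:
$f{\left(o \right)} = -6$ ($f{\left(o \right)} = \left(-2\right) 3 = -6$)
$f{\left(-2 \right)} V = \left(-6\right) 15519 = -93114$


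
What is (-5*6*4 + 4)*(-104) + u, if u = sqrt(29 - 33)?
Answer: 12064 + 2*I ≈ 12064.0 + 2.0*I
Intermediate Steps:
u = 2*I (u = sqrt(-4) = 2*I ≈ 2.0*I)
(-5*6*4 + 4)*(-104) + u = (-5*6*4 + 4)*(-104) + 2*I = (-30*4 + 4)*(-104) + 2*I = (-120 + 4)*(-104) + 2*I = -116*(-104) + 2*I = 12064 + 2*I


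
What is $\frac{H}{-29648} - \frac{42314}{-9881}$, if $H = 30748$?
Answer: $\frac{237676121}{73237972} \approx 3.2453$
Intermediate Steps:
$\frac{H}{-29648} - \frac{42314}{-9881} = \frac{30748}{-29648} - \frac{42314}{-9881} = 30748 \left(- \frac{1}{29648}\right) - - \frac{42314}{9881} = - \frac{7687}{7412} + \frac{42314}{9881} = \frac{237676121}{73237972}$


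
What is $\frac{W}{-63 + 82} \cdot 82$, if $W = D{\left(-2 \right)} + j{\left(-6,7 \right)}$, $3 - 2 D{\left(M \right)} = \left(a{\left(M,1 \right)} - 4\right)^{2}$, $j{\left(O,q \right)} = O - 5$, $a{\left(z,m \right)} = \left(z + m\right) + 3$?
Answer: $- \frac{943}{19} \approx -49.632$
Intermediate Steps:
$a{\left(z,m \right)} = 3 + m + z$ ($a{\left(z,m \right)} = \left(m + z\right) + 3 = 3 + m + z$)
$j{\left(O,q \right)} = -5 + O$ ($j{\left(O,q \right)} = O - 5 = -5 + O$)
$D{\left(M \right)} = \frac{3}{2} - \frac{M^{2}}{2}$ ($D{\left(M \right)} = \frac{3}{2} - \frac{\left(\left(3 + 1 + M\right) - 4\right)^{2}}{2} = \frac{3}{2} - \frac{\left(\left(4 + M\right) - 4\right)^{2}}{2} = \frac{3}{2} - \frac{M^{2}}{2}$)
$W = - \frac{23}{2}$ ($W = \left(\frac{3}{2} - \frac{\left(-2\right)^{2}}{2}\right) - 11 = \left(\frac{3}{2} - 2\right) - 11 = - \frac{1}{2} - 11 = - \frac{23}{2} \approx -11.5$)
$\frac{W}{-63 + 82} \cdot 82 = - \frac{23}{2 \left(-63 + 82\right)} 82 = - \frac{23}{2 \cdot 19} \cdot 82 = \left(- \frac{23}{2}\right) \frac{1}{19} \cdot 82 = \left(- \frac{23}{38}\right) 82 = - \frac{943}{19}$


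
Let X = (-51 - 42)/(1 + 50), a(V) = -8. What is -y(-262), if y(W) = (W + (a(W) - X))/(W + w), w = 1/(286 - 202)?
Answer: -382956/374119 ≈ -1.0236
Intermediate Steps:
X = -31/17 (X = -93/51 = -93*1/51 = -31/17 ≈ -1.8235)
w = 1/84 ≈ 0.011905
y(W) = (-105/17 + W)/(1/84 + W) (y(W) = (W + (-8 - 1*(-31/17)))/(W + 1/84) = (W + (-8 + 31/17))/(1/84 + W) = (W - 105/17)/(1/84 + W) = (-105/17 + W)/(1/84 + W))
-y(-262) = -84*(-105 + 17*(-262))/(17*(1 + 84*(-262))) = -84*(-105 - 4454)/(17*(1 - 22008)) = -84*(-4559)/(17*(-22007)) = -84*(-1)*(-4559)/(17*22007) = -1*382956/374119 = -382956/374119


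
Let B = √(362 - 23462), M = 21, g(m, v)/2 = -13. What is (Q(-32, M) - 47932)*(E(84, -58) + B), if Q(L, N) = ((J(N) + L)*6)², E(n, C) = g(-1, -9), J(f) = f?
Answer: 1132976 - 435760*I*√231 ≈ 1.133e+6 - 6.623e+6*I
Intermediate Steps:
g(m, v) = -26 (g(m, v) = 2*(-13) = -26)
E(n, C) = -26
Q(L, N) = (6*L + 6*N)² (Q(L, N) = ((N + L)*6)² = ((L + N)*6)² = (6*L + 6*N)²)
B = 10*I*√231 (B = √(-23100) = 10*I*√231 ≈ 151.99*I)
(Q(-32, M) - 47932)*(E(84, -58) + B) = (36*(-32 + 21)² - 47932)*(-26 + 10*I*√231) = (36*(-11)² - 47932)*(-26 + 10*I*√231) = (36*121 - 47932)*(-26 + 10*I*√231) = (4356 - 47932)*(-26 + 10*I*√231) = -43576*(-26 + 10*I*√231) = 1132976 - 435760*I*√231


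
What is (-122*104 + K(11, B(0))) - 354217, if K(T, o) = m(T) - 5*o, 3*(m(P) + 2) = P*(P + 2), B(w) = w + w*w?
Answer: -1100578/3 ≈ -3.6686e+5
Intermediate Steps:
B(w) = w + w²
m(P) = -2 + P*(2 + P)/3 (m(P) = -2 + (P*(P + 2))/3 = -2 + (P*(2 + P))/3 = -2 + P*(2 + P)/3)
K(T, o) = -2 - 5*o + T²/3 + 2*T/3 (K(T, o) = (-2 + T²/3 + 2*T/3) - 5*o = -2 - 5*o + T²/3 + 2*T/3)
(-122*104 + K(11, B(0))) - 354217 = (-122*104 + (-2 - 0*(1 + 0) + (⅓)*11² + (⅔)*11)) - 354217 = (-12688 + (-2 - 0 + (⅓)*121 + 22/3)) - 354217 = (-12688 + (-2 - 5*0 + 121/3 + 22/3)) - 354217 = (-12688 + (-2 + 0 + 121/3 + 22/3)) - 354217 = (-12688 + 137/3) - 354217 = -37927/3 - 354217 = -1100578/3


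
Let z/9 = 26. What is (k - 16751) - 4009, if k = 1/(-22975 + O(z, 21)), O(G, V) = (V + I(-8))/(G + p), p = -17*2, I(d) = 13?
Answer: -47695747180/2297483 ≈ -20760.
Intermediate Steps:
z = 234 (z = 9*26 = 234)
p = -34
O(G, V) = (13 + V)/(-34 + G) (O(G, V) = (V + 13)/(G - 34) = (13 + V)/(-34 + G))
k = -100/2297483 (k = 1/(-22975 + (13 + 21)/(-34 + 234)) = 1/(-22975 + 34/200) = 1/(-22975 + (1/200)*34) = 1/(-22975 + 17/100) = 1/(-2297483/100) = -100/2297483 ≈ -4.3526e-5)
(k - 16751) - 4009 = (-100/2297483 - 16751) - 4009 = -38485137833/2297483 - 4009 = -47695747180/2297483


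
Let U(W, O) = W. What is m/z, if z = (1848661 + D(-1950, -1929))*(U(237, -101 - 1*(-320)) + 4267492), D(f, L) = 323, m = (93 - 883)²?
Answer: 156025/1972740659334 ≈ 7.9090e-8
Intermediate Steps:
m = 624100 (m = (-790)² = 624100)
z = 7890962637336 (z = (1848661 + 323)*(237 + 4267492) = 1848984*4267729 = 7890962637336)
m/z = 624100/7890962637336 = 624100*(1/7890962637336) = 156025/1972740659334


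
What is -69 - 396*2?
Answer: -861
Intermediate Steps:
-69 - 396*2 = -69 - 33*24 = -69 - 792 = -861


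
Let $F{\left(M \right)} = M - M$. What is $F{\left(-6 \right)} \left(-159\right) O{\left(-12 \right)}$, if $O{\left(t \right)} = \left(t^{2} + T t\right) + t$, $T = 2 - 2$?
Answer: $0$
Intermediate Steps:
$F{\left(M \right)} = 0$
$T = 0$ ($T = 2 - 2 = 0$)
$O{\left(t \right)} = t + t^{2}$ ($O{\left(t \right)} = \left(t^{2} + 0 t\right) + t = \left(t^{2} + 0\right) + t = t^{2} + t = t + t^{2}$)
$F{\left(-6 \right)} \left(-159\right) O{\left(-12 \right)} = 0 \left(-159\right) \left(- 12 \left(1 - 12\right)\right) = 0 \left(\left(-12\right) \left(-11\right)\right) = 0 \cdot 132 = 0$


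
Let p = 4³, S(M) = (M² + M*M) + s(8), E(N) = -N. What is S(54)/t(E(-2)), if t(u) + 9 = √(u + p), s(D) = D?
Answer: -3504 - 1168*√66/3 ≈ -6667.0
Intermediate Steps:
S(M) = 8 + 2*M² (S(M) = (M² + M*M) + 8 = (M² + M²) + 8 = 2*M² + 8 = 8 + 2*M²)
p = 64
t(u) = -9 + √(64 + u) (t(u) = -9 + √(u + 64) = -9 + √(64 + u))
S(54)/t(E(-2)) = (8 + 2*54²)/(-9 + √(64 - 1*(-2))) = (8 + 2*2916)/(-9 + √(64 + 2)) = (8 + 5832)/(-9 + √66) = 5840/(-9 + √66)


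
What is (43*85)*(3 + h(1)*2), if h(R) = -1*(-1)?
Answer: 18275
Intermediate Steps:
h(R) = 1
(43*85)*(3 + h(1)*2) = (43*85)*(3 + 1*2) = 3655*(3 + 2) = 3655*5 = 18275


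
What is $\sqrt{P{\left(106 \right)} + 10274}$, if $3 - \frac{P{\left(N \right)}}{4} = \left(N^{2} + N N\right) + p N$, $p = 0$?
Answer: $i \sqrt{79602} \approx 282.14 i$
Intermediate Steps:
$P{\left(N \right)} = 12 - 8 N^{2}$ ($P{\left(N \right)} = 12 - 4 \left(\left(N^{2} + N N\right) + 0 N\right) = 12 - 4 \left(\left(N^{2} + N^{2}\right) + 0\right) = 12 - 4 \left(2 N^{2} + 0\right) = 12 - 4 \cdot 2 N^{2} = 12 - 8 N^{2}$)
$\sqrt{P{\left(106 \right)} + 10274} = \sqrt{\left(12 - 8 \cdot 106^{2}\right) + 10274} = \sqrt{\left(12 - 89888\right) + 10274} = \sqrt{-89876 + 10274} = \sqrt{-79602} = i \sqrt{79602}$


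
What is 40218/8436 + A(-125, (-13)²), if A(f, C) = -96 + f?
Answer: -304023/1406 ≈ -216.23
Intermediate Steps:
40218/8436 + A(-125, (-13)²) = 40218/8436 + (-96 - 125) = 40218*(1/8436) - 221 = 6703/1406 - 221 = -304023/1406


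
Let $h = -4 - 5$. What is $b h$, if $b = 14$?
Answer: $-126$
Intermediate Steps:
$h = -9$
$b h = 14 \left(-9\right) = -126$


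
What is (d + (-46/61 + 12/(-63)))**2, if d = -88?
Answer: 12981867844/1640961 ≈ 7911.1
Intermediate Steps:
(d + (-46/61 + 12/(-63)))**2 = (-88 + (-46/61 + 12/(-63)))**2 = (-88 + (-46*1/61 + 12*(-1/63)))**2 = (-88 + (-46/61 - 4/21))**2 = (-88 - 1210/1281)**2 = (-113938/1281)**2 = 12981867844/1640961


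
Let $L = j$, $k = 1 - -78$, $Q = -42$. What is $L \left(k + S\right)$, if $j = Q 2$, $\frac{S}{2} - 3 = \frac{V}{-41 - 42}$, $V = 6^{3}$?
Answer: $- \frac{556332}{83} \approx -6702.8$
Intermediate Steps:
$V = 216$
$S = \frac{66}{83}$ ($S = 6 + 2 \frac{216}{-41 - 42} = 6 + 2 \frac{216}{-83} = 6 + 2 \cdot 216 \left(- \frac{1}{83}\right) = 6 + 2 \left(- \frac{216}{83}\right) = 6 - \frac{432}{83} = \frac{66}{83} \approx 0.79518$)
$k = 79$ ($k = 1 + 78 = 79$)
$j = -84$ ($j = \left(-42\right) 2 = -84$)
$L = -84$
$L \left(k + S\right) = - 84 \left(79 + \frac{66}{83}\right) = \left(-84\right) \frac{6623}{83} = - \frac{556332}{83}$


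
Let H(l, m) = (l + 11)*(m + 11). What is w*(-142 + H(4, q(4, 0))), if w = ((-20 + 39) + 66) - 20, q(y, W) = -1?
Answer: 520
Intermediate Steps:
w = 65 (w = (19 + 66) - 20 = 85 - 20 = 65)
H(l, m) = (11 + l)*(11 + m)
w*(-142 + H(4, q(4, 0))) = 65*(-142 + (121 + 11*4 + 11*(-1) + 4*(-1))) = 65*(-142 + (121 + 44 - 11 - 4)) = 65*(-142 + 150) = 65*8 = 520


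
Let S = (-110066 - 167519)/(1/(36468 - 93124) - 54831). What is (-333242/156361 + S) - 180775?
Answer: -87807546695391638969/485736249726457 ≈ -1.8077e+5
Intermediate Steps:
S = 15726855760/3106505137 (S = -277585/(1/(-56656) - 54831) = -277585/(-1/56656 - 54831) = -277585/(-3106505137/56656) = -277585*(-56656/3106505137) = 15726855760/3106505137 ≈ 5.0626)
(-333242/156361 + S) - 180775 = (-333242/156361 + 15726855760/3106505137) - 180775 = 1423848908625206/485736249726457 - 180775 = -87807546695391638969/485736249726457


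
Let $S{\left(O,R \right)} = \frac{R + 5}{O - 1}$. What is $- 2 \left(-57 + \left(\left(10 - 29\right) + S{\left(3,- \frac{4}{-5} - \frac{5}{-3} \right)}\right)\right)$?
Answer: $\frac{2168}{15} \approx 144.53$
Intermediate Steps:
$S{\left(O,R \right)} = \frac{5 + R}{-1 + O}$
$- 2 \left(-57 + \left(\left(10 - 29\right) + S{\left(3,- \frac{4}{-5} - \frac{5}{-3} \right)}\right)\right) = - 2 \left(-57 + \left(\left(10 - 29\right) + \frac{5 - \left(- \frac{5}{3} - \frac{4}{5}\right)}{-1 + 3}\right)\right) = - 2 \left(-57 - \left(19 - \frac{5 - - \frac{37}{15}}{2}\right)\right) = - 2 \left(-57 - \left(19 - \frac{5 + \left(\frac{4}{5} + \frac{5}{3}\right)}{2}\right)\right) = - 2 \left(-57 - \left(19 - \frac{5 + \frac{37}{15}}{2}\right)\right) = - 2 \left(-57 + \left(-19 + \frac{1}{2} \cdot \frac{112}{15}\right)\right) = - 2 \left(-57 + \left(-19 + \frac{56}{15}\right)\right) = - 2 \left(-57 - \frac{229}{15}\right) = \left(-2\right) \left(- \frac{1084}{15}\right) = \frac{2168}{15}$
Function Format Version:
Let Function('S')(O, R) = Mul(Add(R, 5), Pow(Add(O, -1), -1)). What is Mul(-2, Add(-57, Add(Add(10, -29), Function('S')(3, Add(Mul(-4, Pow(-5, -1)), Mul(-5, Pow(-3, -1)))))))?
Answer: Rational(2168, 15) ≈ 144.53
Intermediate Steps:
Function('S')(O, R) = Mul(Pow(Add(-1, O), -1), Add(5, R)) (Function('S')(O, R) = Mul(Add(5, R), Pow(Add(-1, O), -1)) = Mul(Pow(Add(-1, O), -1), Add(5, R)))
Mul(-2, Add(-57, Add(Add(10, -29), Function('S')(3, Add(Mul(-4, Pow(-5, -1)), Mul(-5, Pow(-3, -1))))))) = Mul(-2, Add(-57, Add(Add(10, -29), Mul(Pow(Add(-1, 3), -1), Add(5, Add(Mul(-4, Pow(-5, -1)), Mul(-5, Pow(-3, -1)))))))) = Mul(-2, Add(-57, Add(-19, Mul(Pow(2, -1), Add(5, Add(Mul(-4, Rational(-1, 5)), Mul(-5, Rational(-1, 3)))))))) = Mul(-2, Add(-57, Add(-19, Mul(Rational(1, 2), Add(5, Add(Rational(4, 5), Rational(5, 3))))))) = Mul(-2, Add(-57, Add(-19, Mul(Rational(1, 2), Add(5, Rational(37, 15)))))) = Mul(-2, Add(-57, Add(-19, Mul(Rational(1, 2), Rational(112, 15))))) = Mul(-2, Add(-57, Add(-19, Rational(56, 15)))) = Mul(-2, Add(-57, Rational(-229, 15))) = Mul(-2, Rational(-1084, 15)) = Rational(2168, 15)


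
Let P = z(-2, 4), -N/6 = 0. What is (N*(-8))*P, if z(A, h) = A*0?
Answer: 0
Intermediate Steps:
N = 0 (N = -6*0 = 0)
z(A, h) = 0
P = 0
(N*(-8))*P = (0*(-8))*0 = 0*0 = 0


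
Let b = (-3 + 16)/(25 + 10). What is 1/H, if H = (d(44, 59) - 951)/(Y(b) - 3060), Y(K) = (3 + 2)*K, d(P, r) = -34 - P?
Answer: 21407/7203 ≈ 2.9720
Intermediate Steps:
b = 13/35 ≈ 0.37143
Y(K) = 5*K
H = 7203/21407 (H = ((-34 - 1*44) - 951)/(5*(13/35) - 3060) = ((-34 - 44) - 951)/(13/7 - 3060) = (-78 - 951)/(-21407/7) = -1029*(-7/21407) = 7203/21407 ≈ 0.33648)
1/H = 1/(7203/21407) = 21407/7203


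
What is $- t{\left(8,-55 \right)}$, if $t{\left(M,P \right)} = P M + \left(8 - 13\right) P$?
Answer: $165$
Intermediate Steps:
$t{\left(M,P \right)} = - 5 P + M P$ ($t{\left(M,P \right)} = M P - 5 P = - 5 P + M P$)
$- t{\left(8,-55 \right)} = - \left(-55\right) \left(-5 + 8\right) = - \left(-55\right) 3 = \left(-1\right) \left(-165\right) = 165$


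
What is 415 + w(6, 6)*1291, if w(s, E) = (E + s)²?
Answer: 186319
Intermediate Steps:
415 + w(6, 6)*1291 = 415 + (6 + 6)²*1291 = 415 + 12²*1291 = 415 + 144*1291 = 415 + 185904 = 186319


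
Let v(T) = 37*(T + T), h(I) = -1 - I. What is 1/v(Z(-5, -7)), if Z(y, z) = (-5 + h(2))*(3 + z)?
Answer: 1/2368 ≈ 0.00042230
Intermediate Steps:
Z(y, z) = -24 - 8*z (Z(y, z) = (-5 + (-1 - 1*2))*(3 + z) = (-5 + (-1 - 2))*(3 + z) = (-5 - 3)*(3 + z) = -8*(3 + z) = -24 - 8*z)
v(T) = 74*T (v(T) = 37*(2*T) = 74*T)
1/v(Z(-5, -7)) = 1/(74*(-24 - 8*(-7))) = 1/(74*(-24 + 56)) = 1/(74*32) = 1/2368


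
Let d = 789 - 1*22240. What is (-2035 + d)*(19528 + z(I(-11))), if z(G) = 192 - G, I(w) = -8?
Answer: -463331808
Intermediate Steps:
d = -21451 (d = 789 - 22240 = -21451)
(-2035 + d)*(19528 + z(I(-11))) = (-2035 - 21451)*(19528 + (192 - 1*(-8))) = -23486*(19528 + (192 + 8)) = -23486*(19528 + 200) = -23486*19728 = -463331808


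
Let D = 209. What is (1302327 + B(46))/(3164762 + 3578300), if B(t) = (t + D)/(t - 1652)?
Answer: 2091536907/10829357572 ≈ 0.19314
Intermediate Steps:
B(t) = (209 + t)/(-1652 + t) (B(t) = (t + 209)/(t - 1652) = (209 + t)/(-1652 + t))
(1302327 + B(46))/(3164762 + 3578300) = (1302327 + (209 + 46)/(-1652 + 46))/(3164762 + 3578300) = (1302327 + 255/(-1606))/6743062 = (1302327 - 1/1606*255)*(1/6743062) = (1302327 - 255/1606)*(1/6743062) = (2091536907/1606)*(1/6743062) = 2091536907/10829357572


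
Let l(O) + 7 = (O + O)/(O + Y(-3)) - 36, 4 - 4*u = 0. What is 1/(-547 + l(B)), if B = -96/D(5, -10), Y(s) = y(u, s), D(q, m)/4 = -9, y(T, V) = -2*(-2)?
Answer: -5/2946 ≈ -0.0016972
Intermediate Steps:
u = 1 (u = 1 - 1/4*0 = 1 + 0 = 1)
y(T, V) = 4
D(q, m) = -36 (D(q, m) = 4*(-9) = -36)
Y(s) = 4
B = 8/3 (B = -96/(-36) = -96*(-1/36) = 8/3 ≈ 2.6667)
l(O) = -43 + 2*O/(4 + O) (l(O) = -7 + ((O + O)/(O + 4) - 36) = -7 + ((2*O)/(4 + O) - 36) = -7 + (2*O/(4 + O) - 36) = -7 + (-36 + 2*O/(4 + O)) = -43 + 2*O/(4 + O))
1/(-547 + l(B)) = 1/(-547 + (-172 - 41*8/3)/(4 + 8/3)) = 1/(-547 + (-172 - 328/3)/(20/3)) = 1/(-547 + (3/20)*(-844/3)) = 1/(-547 - 211/5) = 1/(-2946/5) = -5/2946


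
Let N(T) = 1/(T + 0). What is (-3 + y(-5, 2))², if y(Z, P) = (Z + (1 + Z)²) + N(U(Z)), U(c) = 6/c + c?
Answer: 59049/961 ≈ 61.445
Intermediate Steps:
U(c) = c + 6/c
N(T) = 1/T
y(Z, P) = Z + (1 + Z)² + 1/(Z + 6/Z) (y(Z, P) = (Z + (1 + Z)²) + 1/(Z + 6/Z) = Z + (1 + Z)² + 1/(Z + 6/Z))
(-3 + y(-5, 2))² = (-3 + (-5 + (6 + (-5)²)*(-5 + (1 - 5)²))/(6 + (-5)²))² = (-3 + (-5 + (6 + 25)*(-5 + (-4)²))/(6 + 25))² = (-3 + (-5 + 31*(-5 + 16))/31)² = (-3 + (-5 + 31*11)/31)² = (-3 + (-5 + 341)/31)² = (-3 + (1/31)*336)² = (-3 + 336/31)² = (243/31)² = 59049/961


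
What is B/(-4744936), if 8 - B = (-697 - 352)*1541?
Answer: -230931/677848 ≈ -0.34068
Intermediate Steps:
B = 1616517 (B = 8 - (-697 - 352)*1541 = 8 - (-1049)*1541 = 8 - 1*(-1616509) = 8 + 1616509 = 1616517)
B/(-4744936) = 1616517/(-4744936) = 1616517*(-1/4744936) = -230931/677848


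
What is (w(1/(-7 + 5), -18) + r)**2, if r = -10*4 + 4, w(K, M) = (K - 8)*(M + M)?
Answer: 72900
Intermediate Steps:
w(K, M) = 2*M*(-8 + K) (w(K, M) = (-8 + K)*(2*M) = 2*M*(-8 + K))
r = -36 (r = -40 + 4 = -36)
(w(1/(-7 + 5), -18) + r)**2 = (2*(-18)*(-8 + 1/(-7 + 5)) - 36)**2 = (2*(-18)*(-8 + 1/(-2)) - 36)**2 = (2*(-18)*(-8 - 1/2) - 36)**2 = (2*(-18)*(-17/2) - 36)**2 = (306 - 36)**2 = 270**2 = 72900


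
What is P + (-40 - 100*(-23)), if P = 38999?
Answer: 41259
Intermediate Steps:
P + (-40 - 100*(-23)) = 38999 + (-40 - 100*(-23)) = 38999 + (-40 + 2300) = 38999 + 2260 = 41259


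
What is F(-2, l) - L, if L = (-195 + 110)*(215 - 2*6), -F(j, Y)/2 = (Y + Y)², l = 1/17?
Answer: 4986687/289 ≈ 17255.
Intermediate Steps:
l = 1/17 ≈ 0.058824
F(j, Y) = -8*Y² (F(j, Y) = -2*(Y + Y)² = -2*4*Y² = -8*Y²)
L = -17255 (L = -85*(215 - 12) = -85*203 = -17255)
F(-2, l) - L = -8*(1/17)² - 1*(-17255) = -8*1/289 + 17255 = -8/289 + 17255 = 4986687/289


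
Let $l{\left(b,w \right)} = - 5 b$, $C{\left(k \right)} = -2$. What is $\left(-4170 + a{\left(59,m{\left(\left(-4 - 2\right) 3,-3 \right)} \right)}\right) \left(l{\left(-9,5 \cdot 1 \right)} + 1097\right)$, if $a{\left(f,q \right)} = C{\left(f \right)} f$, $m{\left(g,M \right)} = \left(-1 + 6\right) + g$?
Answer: $-4896896$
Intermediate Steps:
$m{\left(g,M \right)} = 5 + g$
$a{\left(f,q \right)} = - 2 f$
$\left(-4170 + a{\left(59,m{\left(\left(-4 - 2\right) 3,-3 \right)} \right)}\right) \left(l{\left(-9,5 \cdot 1 \right)} + 1097\right) = \left(-4170 - 118\right) \left(\left(-5\right) \left(-9\right) + 1097\right) = \left(-4170 - 118\right) \left(45 + 1097\right) = \left(-4288\right) 1142 = -4896896$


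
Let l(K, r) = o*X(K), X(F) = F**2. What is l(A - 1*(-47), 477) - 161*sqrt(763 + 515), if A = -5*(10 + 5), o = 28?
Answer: 21952 - 483*sqrt(142) ≈ 16196.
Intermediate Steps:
A = -75 (A = -5*15 = -75)
l(K, r) = 28*K**2
l(A - 1*(-47), 477) - 161*sqrt(763 + 515) = 28*(-75 - 1*(-47))**2 - 161*sqrt(763 + 515) = 28*(-75 + 47)**2 - 161*sqrt(1278) = 28*(-28)**2 - 161*3*sqrt(142) = 28*784 - 483*sqrt(142) = 21952 - 483*sqrt(142)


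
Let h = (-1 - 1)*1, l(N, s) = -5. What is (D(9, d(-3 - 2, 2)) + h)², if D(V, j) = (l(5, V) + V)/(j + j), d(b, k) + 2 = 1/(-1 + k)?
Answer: 16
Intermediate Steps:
d(b, k) = -2 + 1/(-1 + k)
D(V, j) = (-5 + V)/(2*j) (D(V, j) = (-5 + V)/(j + j) = (-5 + V)/((2*j)) = (-5 + V)*(1/(2*j)) = (-5 + V)/(2*j))
h = -2 (h = -2*1 = -2)
(D(9, d(-3 - 2, 2)) + h)² = ((-5 + 9)/(2*(((3 - 2*2)/(-1 + 2)))) - 2)² = ((½)*4/((3 - 4)/1) - 2)² = ((½)*4/(1*(-1)) - 2)² = ((½)*4/(-1) - 2)² = ((½)*(-1)*4 - 2)² = (-2 - 2)² = (-4)² = 16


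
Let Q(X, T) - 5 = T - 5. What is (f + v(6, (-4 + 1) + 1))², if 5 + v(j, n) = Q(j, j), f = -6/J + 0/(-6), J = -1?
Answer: 49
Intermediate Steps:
f = 6 (f = -6/(-1) + 0/(-6) = -6*(-1) + 0*(-⅙) = 6 + 0 = 6)
Q(X, T) = T (Q(X, T) = 5 + (T - 5) = 5 + (-5 + T) = T)
v(j, n) = -5 + j
(f + v(6, (-4 + 1) + 1))² = (6 + (-5 + 6))² = (6 + 1)² = 7² = 49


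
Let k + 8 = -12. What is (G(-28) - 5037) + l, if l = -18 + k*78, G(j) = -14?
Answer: -6629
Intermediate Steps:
k = -20 (k = -8 - 12 = -20)
l = -1578 (l = -18 - 20*78 = -18 - 1560 = -1578)
(G(-28) - 5037) + l = (-14 - 5037) - 1578 = -5051 - 1578 = -6629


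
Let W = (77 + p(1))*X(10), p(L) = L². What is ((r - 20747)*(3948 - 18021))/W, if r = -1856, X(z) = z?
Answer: 106030673/260 ≈ 4.0781e+5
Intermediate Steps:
W = 780 (W = (77 + 1²)*10 = (77 + 1)*10 = 78*10 = 780)
((r - 20747)*(3948 - 18021))/W = ((-1856 - 20747)*(3948 - 18021))/780 = -22603*(-14073)*(1/780) = 318092019*(1/780) = 106030673/260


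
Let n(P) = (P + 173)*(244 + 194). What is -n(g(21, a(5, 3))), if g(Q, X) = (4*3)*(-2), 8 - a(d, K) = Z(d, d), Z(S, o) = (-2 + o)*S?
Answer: -65262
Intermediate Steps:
Z(S, o) = S*(-2 + o)
a(d, K) = 8 - d*(-2 + d)
g(Q, X) = -24 (g(Q, X) = 12*(-2) = -24)
n(P) = 75774 + 438*P (n(P) = (173 + P)*438 = 75774 + 438*P)
-n(g(21, a(5, 3))) = -(75774 + 438*(-24)) = -(75774 - 10512) = -1*65262 = -65262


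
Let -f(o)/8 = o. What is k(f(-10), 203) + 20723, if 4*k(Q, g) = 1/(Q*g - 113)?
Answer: 1336799285/64508 ≈ 20723.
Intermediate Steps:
f(o) = -8*o
k(Q, g) = 1/(4*(-113 + Q*g)) (k(Q, g) = 1/(4*(Q*g - 113)) = 1/(4*(-113 + Q*g)))
k(f(-10), 203) + 20723 = 1/(4*(-113 - 8*(-10)*203)) + 20723 = 1/(4*(-113 + 80*203)) + 20723 = 1/(4*(-113 + 16240)) + 20723 = (¼)/16127 + 20723 = (¼)*(1/16127) + 20723 = 1/64508 + 20723 = 1336799285/64508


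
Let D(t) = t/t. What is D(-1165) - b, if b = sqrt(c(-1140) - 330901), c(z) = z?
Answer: 1 - I*sqrt(332041) ≈ 1.0 - 576.23*I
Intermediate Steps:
D(t) = 1
b = I*sqrt(332041) (b = sqrt(-1140 - 330901) = sqrt(-332041) = I*sqrt(332041) ≈ 576.23*I)
D(-1165) - b = 1 - I*sqrt(332041)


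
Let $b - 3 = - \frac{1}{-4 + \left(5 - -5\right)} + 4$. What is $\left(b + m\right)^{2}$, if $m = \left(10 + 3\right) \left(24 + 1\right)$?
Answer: $\frac{3964081}{36} \approx 1.1011 \cdot 10^{5}$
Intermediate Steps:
$m = 325$ ($m = 13 \cdot 25 = 325$)
$b = \frac{41}{6}$ ($b = 3 + \left(- \frac{1}{-4 + \left(5 - -5\right)} + 4\right) = 3 + \left(- \frac{1}{-4 + \left(5 + 5\right)} + 4\right) = 3 + \left(- \frac{1}{-4 + 10} + 4\right) = 3 + \left(- \frac{1}{6} + 4\right) = 3 + \frac{23}{6} = \frac{41}{6} \approx 6.8333$)
$\left(b + m\right)^{2} = \left(\frac{41}{6} + 325\right)^{2} = \left(\frac{1991}{6}\right)^{2} = \frac{3964081}{36}$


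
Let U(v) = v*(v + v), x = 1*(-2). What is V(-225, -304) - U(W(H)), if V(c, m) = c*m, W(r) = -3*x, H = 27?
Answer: 68328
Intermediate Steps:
x = -2
W(r) = 6 (W(r) = -3*(-2) = 6)
U(v) = 2*v² (U(v) = v*(2*v) = 2*v²)
V(-225, -304) - U(W(H)) = -225*(-304) - 2*6² = 68400 - 2*36 = 68400 - 1*72 = 68400 - 72 = 68328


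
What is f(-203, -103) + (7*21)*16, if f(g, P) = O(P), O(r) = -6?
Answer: 2346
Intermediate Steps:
f(g, P) = -6
f(-203, -103) + (7*21)*16 = -6 + (7*21)*16 = -6 + 147*16 = -6 + 2352 = 2346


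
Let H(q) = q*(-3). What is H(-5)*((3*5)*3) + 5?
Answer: 680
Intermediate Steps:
H(q) = -3*q
H(-5)*((3*5)*3) + 5 = (-3*(-5))*((3*5)*3) + 5 = 15*(15*3) + 5 = 15*45 + 5 = 675 + 5 = 680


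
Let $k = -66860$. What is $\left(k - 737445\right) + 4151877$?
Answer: $3347572$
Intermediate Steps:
$\left(k - 737445\right) + 4151877 = \left(-66860 - 737445\right) + 4151877 = -804305 + 4151877 = 3347572$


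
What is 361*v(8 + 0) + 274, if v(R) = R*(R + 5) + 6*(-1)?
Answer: 35652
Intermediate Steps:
v(R) = -6 + R*(5 + R) (v(R) = R*(5 + R) - 6 = -6 + R*(5 + R))
361*v(8 + 0) + 274 = 361*(-6 + (8 + 0)**2 + 5*(8 + 0)) + 274 = 361*(-6 + 8**2 + 5*8) + 274 = 361*(-6 + 64 + 40) + 274 = 361*98 + 274 = 35378 + 274 = 35652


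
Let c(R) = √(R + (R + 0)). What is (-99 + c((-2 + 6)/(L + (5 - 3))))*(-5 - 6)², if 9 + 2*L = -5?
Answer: -11979 + 242*I*√10/5 ≈ -11979.0 + 153.05*I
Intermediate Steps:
L = -7 (L = -9/2 + (½)*(-5) = -9/2 - 5/2 = -7)
c(R) = √2*√R (c(R) = √(R + R) = √(2*R) = √2*√R)
(-99 + c((-2 + 6)/(L + (5 - 3))))*(-5 - 6)² = (-99 + √2*√((-2 + 6)/(-7 + (5 - 3))))*(-5 - 6)² = (-99 + √2*√(4/(-7 + 2)))*(-11)² = (-99 + √2*√(4/(-5)))*121 = (-99 + √2*√(4*(-⅕)))*121 = (-99 + √2*√(-⅘))*121 = (-99 + √2*(2*I*√5/5))*121 = (-99 + 2*I*√10/5)*121 = -11979 + 242*I*√10/5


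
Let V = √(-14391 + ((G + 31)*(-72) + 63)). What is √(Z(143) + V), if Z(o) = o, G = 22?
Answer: √(143 + 36*I*√14) ≈ 13.028 + 5.1697*I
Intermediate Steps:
V = 36*I*√14 (V = √(-14391 + ((22 + 31)*(-72) + 63)) = √(-14391 + (53*(-72) + 63)) = √(-14391 + (-3816 + 63)) = √(-14391 - 3753) = √(-18144) = 36*I*√14 ≈ 134.7*I)
√(Z(143) + V) = √(143 + 36*I*√14)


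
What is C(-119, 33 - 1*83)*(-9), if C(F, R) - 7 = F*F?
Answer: -127512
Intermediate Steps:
C(F, R) = 7 + F² (C(F, R) = 7 + F*F = 7 + F²)
C(-119, 33 - 1*83)*(-9) = (7 + (-119)²)*(-9) = (7 + 14161)*(-9) = 14168*(-9) = -127512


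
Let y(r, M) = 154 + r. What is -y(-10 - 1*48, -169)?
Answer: -96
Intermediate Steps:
-y(-10 - 1*48, -169) = -(154 + (-10 - 1*48)) = -(154 + (-10 - 48)) = -(154 - 58) = -1*96 = -96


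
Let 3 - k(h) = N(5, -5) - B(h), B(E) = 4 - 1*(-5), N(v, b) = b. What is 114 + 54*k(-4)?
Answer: 1032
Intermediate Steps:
B(E) = 9 (B(E) = 4 + 5 = 9)
k(h) = 17 (k(h) = 3 - (-5 - 1*9) = 3 - (-5 - 9) = 3 - 1*(-14) = 3 + 14 = 17)
114 + 54*k(-4) = 114 + 54*17 = 114 + 918 = 1032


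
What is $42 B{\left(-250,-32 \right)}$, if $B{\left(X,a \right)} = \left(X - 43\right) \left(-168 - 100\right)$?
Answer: $3298008$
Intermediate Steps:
$B{\left(X,a \right)} = 11524 - 268 X$ ($B{\left(X,a \right)} = \left(-43 + X\right) \left(-268\right) = 11524 - 268 X$)
$42 B{\left(-250,-32 \right)} = 42 \left(11524 - -67000\right) = 42 \left(11524 + 67000\right) = 42 \cdot 78524 = 3298008$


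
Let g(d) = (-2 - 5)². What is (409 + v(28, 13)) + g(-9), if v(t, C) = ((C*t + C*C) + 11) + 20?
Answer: 1022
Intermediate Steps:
g(d) = 49 (g(d) = (-7)² = 49)
v(t, C) = 31 + C² + C*t (v(t, C) = ((C*t + C²) + 11) + 20 = ((C² + C*t) + 11) + 20 = (11 + C² + C*t) + 20 = 31 + C² + C*t)
(409 + v(28, 13)) + g(-9) = (409 + (31 + 13² + 13*28)) + 49 = (409 + (31 + 169 + 364)) + 49 = (409 + 564) + 49 = 973 + 49 = 1022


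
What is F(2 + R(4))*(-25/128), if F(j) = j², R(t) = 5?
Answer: -1225/128 ≈ -9.5703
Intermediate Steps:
F(2 + R(4))*(-25/128) = (2 + 5)²*(-25/128) = 7²*(-25*1/128) = 49*(-25/128) = -1225/128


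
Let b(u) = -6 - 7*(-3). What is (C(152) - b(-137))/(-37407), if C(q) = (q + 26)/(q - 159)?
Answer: 283/261849 ≈ 0.0010808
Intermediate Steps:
b(u) = 15 (b(u) = -6 + 21 = 15)
C(q) = (26 + q)/(-159 + q)
(C(152) - b(-137))/(-37407) = ((26 + 152)/(-159 + 152) - 1*15)/(-37407) = (178/(-7) - 15)*(-1/37407) = (-1/7*178 - 15)*(-1/37407) = (-178/7 - 15)*(-1/37407) = -283/7*(-1/37407) = 283/261849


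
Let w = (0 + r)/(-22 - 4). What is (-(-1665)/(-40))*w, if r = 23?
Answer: 7659/208 ≈ 36.822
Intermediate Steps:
w = -23/26 (w = (0 + 23)/(-22 - 4) = 23/(-26) = 23*(-1/26) = -23/26 ≈ -0.88461)
(-(-1665)/(-40))*w = -(-1665)/(-40)*(-23/26) = -(-1665)*(-1)/40*(-23/26) = -45*37/40*(-23/26) = -333/8*(-23/26) = 7659/208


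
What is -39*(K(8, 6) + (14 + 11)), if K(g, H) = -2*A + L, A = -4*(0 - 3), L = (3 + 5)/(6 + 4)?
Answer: -351/5 ≈ -70.200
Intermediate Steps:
L = ⅘ (L = 8/10 = 8*(⅒) = ⅘ ≈ 0.80000)
A = 12 (A = -4*(-3) = 12)
K(g, H) = -116/5 (K(g, H) = -2*12 + ⅘ = -24 + ⅘ = -116/5)
-39*(K(8, 6) + (14 + 11)) = -39*(-116/5 + (14 + 11)) = -39*(-116/5 + 25) = -39*9/5 = -351/5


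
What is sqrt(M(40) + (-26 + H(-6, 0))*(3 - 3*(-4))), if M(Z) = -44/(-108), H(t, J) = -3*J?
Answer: I*sqrt(31557)/9 ≈ 19.738*I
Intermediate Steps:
M(Z) = 11/27 (M(Z) = -44*(-1/108) = 11/27)
sqrt(M(40) + (-26 + H(-6, 0))*(3 - 3*(-4))) = sqrt(11/27 + (-26 - 3*0)*(3 - 3*(-4))) = sqrt(11/27 + (-26 + 0)*(3 + 12)) = sqrt(11/27 - 26*15) = sqrt(11/27 - 390) = sqrt(-10519/27) = I*sqrt(31557)/9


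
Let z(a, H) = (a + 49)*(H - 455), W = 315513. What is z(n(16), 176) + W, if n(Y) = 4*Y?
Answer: 283986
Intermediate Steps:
z(a, H) = (-455 + H)*(49 + a) (z(a, H) = (49 + a)*(-455 + H) = (-455 + H)*(49 + a))
z(n(16), 176) + W = (-22295 - 1820*16 + 49*176 + 176*(4*16)) + 315513 = (-22295 - 455*64 + 8624 + 176*64) + 315513 = (-22295 - 29120 + 8624 + 11264) + 315513 = -31527 + 315513 = 283986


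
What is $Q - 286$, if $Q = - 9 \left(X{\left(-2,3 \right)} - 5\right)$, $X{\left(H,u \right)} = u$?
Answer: $-268$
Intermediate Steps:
$Q = 18$ ($Q = - 9 \left(3 - 5\right) = \left(-9\right) \left(-2\right) = 18$)
$Q - 286 = 18 - 286 = -268$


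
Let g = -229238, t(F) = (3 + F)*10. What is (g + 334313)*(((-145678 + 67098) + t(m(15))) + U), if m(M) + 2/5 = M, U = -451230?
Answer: -55651292550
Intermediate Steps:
m(M) = -2/5 + M
t(F) = 30 + 10*F
(g + 334313)*(((-145678 + 67098) + t(m(15))) + U) = (-229238 + 334313)*(((-145678 + 67098) + (30 + 10*(-2/5 + 15))) - 451230) = 105075*((-78580 + (30 + 10*(73/5))) - 451230) = 105075*((-78580 + (30 + 146)) - 451230) = 105075*((-78580 + 176) - 451230) = 105075*(-78404 - 451230) = 105075*(-529634) = -55651292550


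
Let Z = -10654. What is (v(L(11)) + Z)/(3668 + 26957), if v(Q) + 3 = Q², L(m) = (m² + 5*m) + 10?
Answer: 23939/30625 ≈ 0.78168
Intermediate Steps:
L(m) = 10 + m² + 5*m
v(Q) = -3 + Q²
(v(L(11)) + Z)/(3668 + 26957) = ((-3 + (10 + 11² + 5*11)²) - 10654)/(3668 + 26957) = ((-3 + (10 + 121 + 55)²) - 10654)/30625 = ((-3 + 186²) - 10654)*(1/30625) = ((-3 + 34596) - 10654)*(1/30625) = (34593 - 10654)*(1/30625) = 23939*(1/30625) = 23939/30625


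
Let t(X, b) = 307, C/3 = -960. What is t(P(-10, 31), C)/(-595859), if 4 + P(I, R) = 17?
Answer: -307/595859 ≈ -0.00051522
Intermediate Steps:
C = -2880 (C = 3*(-960) = -2880)
P(I, R) = 13 (P(I, R) = -4 + 17 = 13)
t(P(-10, 31), C)/(-595859) = 307/(-595859) = 307*(-1/595859) = -307/595859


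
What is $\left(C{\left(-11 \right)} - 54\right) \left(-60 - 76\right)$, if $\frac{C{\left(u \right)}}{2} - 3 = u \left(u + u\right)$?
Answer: $-59296$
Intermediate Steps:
$C{\left(u \right)} = 6 + 4 u^{2}$ ($C{\left(u \right)} = 6 + 2 u \left(u + u\right) = 6 + 2 u 2 u = 6 + 2 \cdot 2 u^{2} = 6 + 4 u^{2}$)
$\left(C{\left(-11 \right)} - 54\right) \left(-60 - 76\right) = \left(\left(6 + 4 \left(-11\right)^{2}\right) - 54\right) \left(-60 - 76\right) = \left(\left(6 + 4 \cdot 121\right) - 54\right) \left(-60 - 76\right) = \left(\left(6 + 484\right) - 54\right) \left(-136\right) = \left(490 - 54\right) \left(-136\right) = 436 \left(-136\right) = -59296$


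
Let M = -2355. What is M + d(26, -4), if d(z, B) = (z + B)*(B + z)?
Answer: -1871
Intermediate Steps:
d(z, B) = (B + z)² (d(z, B) = (B + z)*(B + z) = (B + z)²)
M + d(26, -4) = -2355 + (-4 + 26)² = -2355 + 22² = -2355 + 484 = -1871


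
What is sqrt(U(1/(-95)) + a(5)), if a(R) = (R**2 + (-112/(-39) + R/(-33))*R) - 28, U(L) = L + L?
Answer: sqrt(1952626390)/13585 ≈ 3.2527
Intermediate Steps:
U(L) = 2*L
a(R) = -28 + R**2 + R*(112/39 - R/33) (a(R) = (R**2 + (-112*(-1/39) + R*(-1/33))*R) - 28 = (R**2 + (112/39 - R/33)*R) - 28 = (R**2 + R*(112/39 - R/33)) - 28 = -28 + R**2 + R*(112/39 - R/33))
sqrt(U(1/(-95)) + a(5)) = sqrt(2/(-95) + (-28 + (32/33)*5**2 + (112/39)*5)) = sqrt(2*(-1/95) + (-28 + (32/33)*25 + 560/39)) = sqrt(-2/95 + (-28 + 800/33 + 560/39)) = sqrt(-2/95 + 1516/143) = sqrt(143734/13585) = sqrt(1952626390)/13585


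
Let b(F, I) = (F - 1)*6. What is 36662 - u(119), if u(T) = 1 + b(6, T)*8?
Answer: 36421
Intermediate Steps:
b(F, I) = -6 + 6*F (b(F, I) = (-1 + F)*6 = -6 + 6*F)
u(T) = 241 (u(T) = 1 + (-6 + 6*6)*8 = 1 + (-6 + 36)*8 = 1 + 30*8 = 1 + 240 = 241)
36662 - u(119) = 36662 - 1*241 = 36662 - 241 = 36421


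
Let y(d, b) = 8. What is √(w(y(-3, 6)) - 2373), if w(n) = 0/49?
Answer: I*√2373 ≈ 48.713*I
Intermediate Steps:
w(n) = 0 (w(n) = 0*(1/49) = 0)
√(w(y(-3, 6)) - 2373) = √(0 - 2373) = √(-2373) = I*√2373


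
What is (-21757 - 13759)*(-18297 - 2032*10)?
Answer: 1371521372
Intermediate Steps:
(-21757 - 13759)*(-18297 - 2032*10) = -35516*(-18297 - 20320) = -35516*(-38617) = 1371521372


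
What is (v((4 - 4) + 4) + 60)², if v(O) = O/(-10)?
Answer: 88804/25 ≈ 3552.2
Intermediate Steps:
v(O) = -O/10 (v(O) = O*(-⅒) = -O/10)
(v((4 - 4) + 4) + 60)² = (-((4 - 4) + 4)/10 + 60)² = (-(0 + 4)/10 + 60)² = (-⅒*4 + 60)² = (-⅖ + 60)² = (298/5)² = 88804/25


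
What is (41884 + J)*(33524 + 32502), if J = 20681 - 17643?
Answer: 2966019972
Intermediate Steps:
J = 3038
(41884 + J)*(33524 + 32502) = (41884 + 3038)*(33524 + 32502) = 44922*66026 = 2966019972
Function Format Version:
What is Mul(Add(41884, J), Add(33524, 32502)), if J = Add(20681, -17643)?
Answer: 2966019972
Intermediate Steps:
J = 3038
Mul(Add(41884, J), Add(33524, 32502)) = Mul(Add(41884, 3038), Add(33524, 32502)) = Mul(44922, 66026) = 2966019972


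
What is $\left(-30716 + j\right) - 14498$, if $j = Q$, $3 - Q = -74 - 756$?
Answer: $-44381$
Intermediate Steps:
$Q = 833$ ($Q = 3 - \left(-74 - 756\right) = 3 - -830 = 3 + 830 = 833$)
$j = 833$
$\left(-30716 + j\right) - 14498 = \left(-30716 + 833\right) - 14498 = -29883 - 14498 = -44381$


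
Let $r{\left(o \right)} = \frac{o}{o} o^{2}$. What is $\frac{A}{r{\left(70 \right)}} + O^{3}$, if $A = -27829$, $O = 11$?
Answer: $\frac{6494071}{4900} \approx 1325.3$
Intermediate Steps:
$r{\left(o \right)} = o^{2}$ ($r{\left(o \right)} = 1 o^{2} = o^{2}$)
$\frac{A}{r{\left(70 \right)}} + O^{3} = - \frac{27829}{70^{2}} + 11^{3} = - \frac{27829}{4900} + 1331 = \frac{6494071}{4900}$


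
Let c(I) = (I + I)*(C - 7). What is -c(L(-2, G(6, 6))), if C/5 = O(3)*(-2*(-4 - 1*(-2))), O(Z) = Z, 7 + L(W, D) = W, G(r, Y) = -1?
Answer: 954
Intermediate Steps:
L(W, D) = -7 + W
C = 60 (C = 5*(3*(-2*(-4 - 1*(-2)))) = 5*(3*(-2*(-4 + 2))) = 5*(3*(-2*(-2))) = 5*(3*4) = 5*12 = 60)
c(I) = 106*I (c(I) = (I + I)*(60 - 7) = (2*I)*53 = 106*I)
-c(L(-2, G(6, 6))) = -106*(-7 - 2) = -106*(-9) = -1*(-954) = 954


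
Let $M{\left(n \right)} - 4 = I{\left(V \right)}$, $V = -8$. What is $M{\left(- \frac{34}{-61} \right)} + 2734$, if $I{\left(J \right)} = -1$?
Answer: $2737$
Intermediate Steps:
$M{\left(n \right)} = 3$ ($M{\left(n \right)} = 4 - 1 = 3$)
$M{\left(- \frac{34}{-61} \right)} + 2734 = 3 + 2734 = 2737$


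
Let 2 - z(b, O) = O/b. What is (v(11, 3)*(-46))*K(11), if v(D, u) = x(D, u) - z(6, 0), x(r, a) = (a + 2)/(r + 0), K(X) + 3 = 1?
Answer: -1564/11 ≈ -142.18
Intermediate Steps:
K(X) = -2 (K(X) = -3 + 1 = -2)
x(r, a) = (2 + a)/r
z(b, O) = 2 - O/b
v(D, u) = -2 + (2 + u)/D (v(D, u) = (2 + u)/D - (2 - 1*0/6) = (2 + u)/D - (2 - 1*0*⅙) = (2 + u)/D - (2 + 0) = (2 + u)/D - 1*2 = (2 + u)/D - 2 = -2 + (2 + u)/D)
(v(11, 3)*(-46))*K(11) = (((2 + 3 - 2*11)/11)*(-46))*(-2) = (((2 + 3 - 22)/11)*(-46))*(-2) = (((1/11)*(-17))*(-46))*(-2) = -17/11*(-46)*(-2) = (782/11)*(-2) = -1564/11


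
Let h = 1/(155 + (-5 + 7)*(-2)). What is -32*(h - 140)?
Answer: 676448/151 ≈ 4479.8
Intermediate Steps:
h = 1/151 (h = 1/(155 + 2*(-2)) = 1/(155 - 4) = 1/151 ≈ 0.0066225)
-32*(h - 140) = -32*(1/151 - 140) = -32*(-21139/151) = 676448/151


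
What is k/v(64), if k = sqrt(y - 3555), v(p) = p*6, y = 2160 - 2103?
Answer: I*sqrt(3498)/384 ≈ 0.15402*I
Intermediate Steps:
y = 57
v(p) = 6*p
k = I*sqrt(3498) (k = sqrt(57 - 3555) = sqrt(-3498) = I*sqrt(3498) ≈ 59.144*I)
k/v(64) = (I*sqrt(3498))/((6*64)) = (I*sqrt(3498))/384 = (I*sqrt(3498))*(1/384) = I*sqrt(3498)/384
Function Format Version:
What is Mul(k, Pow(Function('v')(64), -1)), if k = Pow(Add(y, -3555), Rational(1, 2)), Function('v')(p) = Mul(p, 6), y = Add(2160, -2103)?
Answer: Mul(Rational(1, 384), I, Pow(3498, Rational(1, 2))) ≈ Mul(0.15402, I)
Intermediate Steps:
y = 57
Function('v')(p) = Mul(6, p)
k = Mul(I, Pow(3498, Rational(1, 2))) (k = Pow(Add(57, -3555), Rational(1, 2)) = Pow(-3498, Rational(1, 2)) = Mul(I, Pow(3498, Rational(1, 2))) ≈ Mul(59.144, I))
Mul(k, Pow(Function('v')(64), -1)) = Mul(Mul(I, Pow(3498, Rational(1, 2))), Pow(Mul(6, 64), -1)) = Mul(Mul(I, Pow(3498, Rational(1, 2))), Pow(384, -1)) = Mul(Mul(I, Pow(3498, Rational(1, 2))), Rational(1, 384)) = Mul(Rational(1, 384), I, Pow(3498, Rational(1, 2)))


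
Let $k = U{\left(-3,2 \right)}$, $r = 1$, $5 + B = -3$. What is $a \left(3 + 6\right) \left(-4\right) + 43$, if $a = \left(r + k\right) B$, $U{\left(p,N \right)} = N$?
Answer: $907$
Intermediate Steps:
$B = -8$ ($B = -5 - 3 = -8$)
$k = 2$
$a = -24$ ($a = \left(1 + 2\right) \left(-8\right) = 3 \left(-8\right) = -24$)
$a \left(3 + 6\right) \left(-4\right) + 43 = - 24 \left(3 + 6\right) \left(-4\right) + 43 = - 24 \cdot 9 \left(-4\right) + 43 = \left(-24\right) \left(-36\right) + 43 = 864 + 43 = 907$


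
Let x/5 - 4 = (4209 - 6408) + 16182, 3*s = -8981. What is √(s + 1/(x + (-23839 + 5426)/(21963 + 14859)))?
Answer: I*√178666711574487998200521/7725384471 ≈ 54.714*I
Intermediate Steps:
s = -8981/3 (s = (⅓)*(-8981) = -8981/3 ≈ -2993.7)
x = 69935 (x = 20 + 5*((4209 - 6408) + 16182) = 20 + 5*(-2199 + 16182) = 20 + 5*13983 = 20 + 69915 = 69935)
√(s + 1/(x + (-23839 + 5426)/(21963 + 14859))) = √(-8981/3 + 1/(69935 + (-23839 + 5426)/(21963 + 14859))) = √(-8981/3 + 1/(69935 - 18413/36822)) = √(-8981/3 + 1/(2575128157/36822)) = √(-8981/3 + 36822/2575128157) = √(-23127225867551/7725384471) = I*√178666711574487998200521/7725384471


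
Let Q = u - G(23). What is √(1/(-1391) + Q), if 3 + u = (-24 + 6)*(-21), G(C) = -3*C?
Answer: √859085773/1391 ≈ 21.071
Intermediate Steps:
u = 375 (u = -3 + (-24 + 6)*(-21) = -3 - 18*(-21) = -3 + 378 = 375)
Q = 444 (Q = 375 - (-3)*23 = 375 - 1*(-69) = 375 + 69 = 444)
√(1/(-1391) + Q) = √(1/(-1391) + 444) = √(-1/1391 + 444) = √(617603/1391) = √859085773/1391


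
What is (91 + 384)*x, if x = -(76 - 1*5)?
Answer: -33725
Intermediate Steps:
x = -71 (x = -(76 - 5) = -1*71 = -71)
(91 + 384)*x = (91 + 384)*(-71) = 475*(-71) = -33725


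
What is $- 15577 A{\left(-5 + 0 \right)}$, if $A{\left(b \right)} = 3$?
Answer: $-46731$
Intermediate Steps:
$- 15577 A{\left(-5 + 0 \right)} = \left(-15577\right) 3 = -46731$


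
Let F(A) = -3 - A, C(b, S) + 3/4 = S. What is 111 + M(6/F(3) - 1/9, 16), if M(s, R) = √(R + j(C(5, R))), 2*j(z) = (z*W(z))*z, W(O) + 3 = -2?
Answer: 111 + I*√36186/8 ≈ 111.0 + 23.778*I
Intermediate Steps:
W(O) = -5 (W(O) = -3 - 2 = -5)
C(b, S) = -¾ + S
j(z) = -5*z²/2 (j(z) = ((z*(-5))*z)/2 = ((-5*z)*z)/2 = (-5*z²)/2 = -5*z²/2)
M(s, R) = √(R - 5*(-¾ + R)²/2)
111 + M(6/F(3) - 1/9, 16) = 111 + √(-90 - 160*16² + 304*16)/8 = 111 + √(-90 - 160*256 + 4864)/8 = 111 + √(-90 - 40960 + 4864)/8 = 111 + √(-36186)/8 = 111 + (I*√36186)/8 = 111 + I*√36186/8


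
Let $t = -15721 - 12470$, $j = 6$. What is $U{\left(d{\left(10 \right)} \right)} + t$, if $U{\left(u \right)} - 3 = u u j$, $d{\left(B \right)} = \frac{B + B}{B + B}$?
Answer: $-28182$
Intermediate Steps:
$d{\left(B \right)} = 1$ ($d{\left(B \right)} = \frac{2 B}{2 B} = 2 B \frac{1}{2 B} = 1$)
$U{\left(u \right)} = 3 + 6 u^{2}$ ($U{\left(u \right)} = 3 + u u 6 = 3 + u^{2} \cdot 6 = 3 + 6 u^{2}$)
$t = -28191$ ($t = -15721 - 12470 = -28191$)
$U{\left(d{\left(10 \right)} \right)} + t = \left(3 + 6 \cdot 1^{2}\right) - 28191 = \left(3 + 6 \cdot 1\right) - 28191 = \left(3 + 6\right) - 28191 = 9 - 28191 = -28182$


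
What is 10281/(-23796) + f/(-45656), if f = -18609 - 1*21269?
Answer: 4995287/11316981 ≈ 0.44140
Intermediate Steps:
f = -39878 (f = -18609 - 21269 = -39878)
10281/(-23796) + f/(-45656) = 10281/(-23796) - 39878/(-45656) = 10281*(-1/23796) - 39878*(-1/45656) = -3427/7932 + 19939/22828 = 4995287/11316981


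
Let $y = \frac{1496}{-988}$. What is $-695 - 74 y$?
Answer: $- \frac{143989}{247} \approx -582.95$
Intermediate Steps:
$y = - \frac{374}{247}$ ($y = 1496 \left(- \frac{1}{988}\right) = - \frac{374}{247} \approx -1.5142$)
$-695 - 74 y = -695 - - \frac{27676}{247} = -695 + \frac{27676}{247} = - \frac{143989}{247}$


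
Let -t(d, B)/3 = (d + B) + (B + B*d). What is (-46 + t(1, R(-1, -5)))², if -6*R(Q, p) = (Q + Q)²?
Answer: 1849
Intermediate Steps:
R(Q, p) = -2*Q²/3 (R(Q, p) = -(Q + Q)²/6 = -4*Q²/6 = -2*Q²/3)
t(d, B) = -6*B - 3*d - 3*B*d (t(d, B) = -3*((d + B) + (B + B*d)) = -3*((B + d) + (B + B*d)) = -3*(d + 2*B + B*d) = -6*B - 3*d - 3*B*d)
(-46 + t(1, R(-1, -5)))² = (-46 + (-(-4)*(-1)² - 3*1 - 3*(-⅔*(-1)²)*1))² = (-46 + (-(-4) - 3 - 3*(-⅔*1)*1))² = (-46 + (-6*(-⅔) - 3 - 3*(-⅔)*1))² = (-46 + (4 - 3 + 2))² = (-46 + 3)² = (-43)² = 1849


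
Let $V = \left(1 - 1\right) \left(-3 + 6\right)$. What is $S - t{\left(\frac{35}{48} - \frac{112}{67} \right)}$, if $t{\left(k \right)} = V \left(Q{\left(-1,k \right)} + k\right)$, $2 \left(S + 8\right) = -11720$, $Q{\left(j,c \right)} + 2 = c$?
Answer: $-5868$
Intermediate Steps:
$Q{\left(j,c \right)} = -2 + c$
$V = 0$ ($V = 0 \cdot 3 = 0$)
$S = -5868$ ($S = -8 + \frac{1}{2} \left(-11720\right) = -8 - 5860 = -5868$)
$t{\left(k \right)} = 0$ ($t{\left(k \right)} = 0 \left(\left(-2 + k\right) + k\right) = 0 \left(-2 + 2 k\right) = 0$)
$S - t{\left(\frac{35}{48} - \frac{112}{67} \right)} = -5868 - 0 = -5868 + 0 = -5868$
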